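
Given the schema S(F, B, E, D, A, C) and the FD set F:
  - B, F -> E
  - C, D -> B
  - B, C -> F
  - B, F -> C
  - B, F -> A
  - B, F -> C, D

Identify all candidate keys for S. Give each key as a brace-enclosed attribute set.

{B, C} is a candidate key since {B, C}⁺ = {A, B, C, D, E, F} covers every attribute.
{B, F} is a candidate key since {B, F}⁺ = {A, B, C, D, E, F} covers every attribute.
{C, D} is a candidate key since {C, D}⁺ = {A, B, C, D, E, F} covers every attribute.
No proper subset of any of these is a key, and no other minimal superkey exists.

{B, C}, {B, F}, {C, D}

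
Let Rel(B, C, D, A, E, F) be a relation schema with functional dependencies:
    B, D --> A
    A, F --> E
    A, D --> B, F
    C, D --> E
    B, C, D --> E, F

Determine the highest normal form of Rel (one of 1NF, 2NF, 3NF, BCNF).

1NF

Candidate keys: {A, C, D}, {B, C, D}. Prime attributes: {A, B, C, D}.
B, D --> A: {B, D}⁺ = {A, B, D, E, F}, which is not all of the attributes, so the left side is not a superkey — BCNF is violated.
A, F --> E has non-prime {E} on the right and a non-superkey on the left, so 3NF fails.
{A, D} is a proper subset of the key {A, C, D}, and {A, D}⁺ contains the non-prime attributes {E, F} — a partial dependency, so 2NF is violated.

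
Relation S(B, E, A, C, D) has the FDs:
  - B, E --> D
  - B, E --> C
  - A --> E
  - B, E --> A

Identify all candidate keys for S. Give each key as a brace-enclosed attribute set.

{A, B}, {B, E}

{B} never appears on the right of any FD, so every key must include it.
{A, B} is a candidate key since {A, B}⁺ = {A, B, C, D, E} covers every attribute.
{B, E} is a candidate key since {B, E}⁺ = {A, B, C, D, E} covers every attribute.
These are minimal and exhaustive — every other superkey contains one of them.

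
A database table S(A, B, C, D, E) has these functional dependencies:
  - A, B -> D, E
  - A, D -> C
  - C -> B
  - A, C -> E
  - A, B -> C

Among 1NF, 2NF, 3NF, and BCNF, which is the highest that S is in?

Candidate keys: {A, B}, {A, C}, {A, D}. Prime attributes: {A, B, C, D}.
C -> B: {C}⁺ = {B, C}, which is not all of the attributes, so the left side is not a superkey — BCNF is violated.
Since {B} ⊆ prime attributes and every other non-superkey FD also has a prime right side, the schema is in 3NF.

3NF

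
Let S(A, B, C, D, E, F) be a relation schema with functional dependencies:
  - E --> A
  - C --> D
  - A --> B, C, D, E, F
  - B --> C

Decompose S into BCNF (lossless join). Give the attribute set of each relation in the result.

{A, B, E, F}; {B, C}; {C, D}

Candidate keys of the original relation: {A}, {E}.
In {A, B, C, D, E, F}, {C} is not a superkey ({C}⁺ restricted to this set is {C, D}), so split on C --> D into {C, D} and {A, B, C, E, F}.
{C, D}: every determinant is a superkey — BCNF.
In {A, B, C, E, F}, {B} is not a superkey ({B}⁺ restricted to this set is {B, C}), so split on B --> C into {B, C} and {A, B, E, F}.
{B, C}: every determinant is a superkey — BCNF.
{A, B, E, F}: every determinant is a superkey — BCNF.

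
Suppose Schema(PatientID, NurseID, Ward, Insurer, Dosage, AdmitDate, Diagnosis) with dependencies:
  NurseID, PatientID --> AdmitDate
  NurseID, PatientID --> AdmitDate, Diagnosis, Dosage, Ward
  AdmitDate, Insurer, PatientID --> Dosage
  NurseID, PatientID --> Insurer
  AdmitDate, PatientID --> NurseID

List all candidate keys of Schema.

{AdmitDate, PatientID}, {NurseID, PatientID}

Attributes never on any right-hand side: {PatientID} — every candidate key must contain it.
{AdmitDate, PatientID} is a candidate key since {AdmitDate, PatientID}⁺ = {AdmitDate, Diagnosis, Dosage, Insurer, NurseID, PatientID, Ward} covers every attribute.
{NurseID, PatientID} is a candidate key since {NurseID, PatientID}⁺ = {AdmitDate, Diagnosis, Dosage, Insurer, NurseID, PatientID, Ward} covers every attribute.
No proper subset of any of these is a key, and no other minimal superkey exists.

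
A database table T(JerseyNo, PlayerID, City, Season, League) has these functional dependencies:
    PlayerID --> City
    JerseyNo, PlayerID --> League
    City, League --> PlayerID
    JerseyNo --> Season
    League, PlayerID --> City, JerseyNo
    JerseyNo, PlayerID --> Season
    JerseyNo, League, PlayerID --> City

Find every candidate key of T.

{City, League}, {JerseyNo, PlayerID}, {League, PlayerID}

{City, League} is a candidate key since {City, League}⁺ = {City, JerseyNo, League, PlayerID, Season} covers every attribute.
{JerseyNo, PlayerID} is a candidate key since {JerseyNo, PlayerID}⁺ = {City, JerseyNo, League, PlayerID, Season} covers every attribute.
{League, PlayerID} is a candidate key since {League, PlayerID}⁺ = {City, JerseyNo, League, PlayerID, Season} covers every attribute.
No proper subset of any of these is a key, and no other minimal superkey exists.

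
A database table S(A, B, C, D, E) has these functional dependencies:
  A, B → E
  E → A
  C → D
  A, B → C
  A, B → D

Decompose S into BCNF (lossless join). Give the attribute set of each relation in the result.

Candidate keys of the original relation: {A, B}, {B, E}.
Within {A, B, C, D, E}: {E}⁺ ∩ {A, B, C, D, E} = {A, E}, not the whole set, so E → A violates BCNF; decompose into {A, E} and {B, C, D, E}.
{A, E}: every determinant is a superkey — BCNF.
Within {B, C, D, E}: {C}⁺ ∩ {B, C, D, E} = {C, D}, not the whole set, so C → D violates BCNF; decompose into {C, D} and {B, C, E}.
{C, D}: every determinant is a superkey — BCNF.
{B, C, E}: every determinant is a superkey — BCNF.

{A, E}; {B, C, E}; {C, D}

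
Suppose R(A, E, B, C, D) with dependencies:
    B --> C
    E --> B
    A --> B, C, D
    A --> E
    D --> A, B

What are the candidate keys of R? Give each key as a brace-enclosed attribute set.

{A} is a candidate key since {A}⁺ = {A, B, C, D, E} covers every attribute.
{D} is a candidate key since {D}⁺ = {A, B, C, D, E} covers every attribute.
These are minimal and exhaustive — every other superkey contains one of them.

{A}, {D}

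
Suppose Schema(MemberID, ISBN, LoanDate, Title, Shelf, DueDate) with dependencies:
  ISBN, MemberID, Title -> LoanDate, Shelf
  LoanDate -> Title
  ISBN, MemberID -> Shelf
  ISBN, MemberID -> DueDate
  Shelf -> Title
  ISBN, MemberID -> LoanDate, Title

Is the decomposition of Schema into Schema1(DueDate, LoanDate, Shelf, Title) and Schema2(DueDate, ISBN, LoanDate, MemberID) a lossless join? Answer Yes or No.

Common attributes: {DueDate, LoanDate}; their closure is {DueDate, LoanDate, Title}.
Schema1 ⊄ {DueDate, LoanDate, Title} and Schema2 ⊄ {DueDate, LoanDate, Title}, so the split is lossy.

No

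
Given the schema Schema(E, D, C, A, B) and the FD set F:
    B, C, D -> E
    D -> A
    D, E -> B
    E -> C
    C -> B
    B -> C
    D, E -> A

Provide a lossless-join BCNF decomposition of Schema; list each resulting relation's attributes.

Candidate keys of the original relation: {B, D}, {C, D}, {D, E}.
{A, B, C, D, E}: {D} determines {A, D} here but is not a superkey — split on D -> A, giving {A, D} and {B, C, D, E}.
{A, D} has no BCNF violation.
{B, C, D, E}: {E} determines {B, C, E} here but is not a superkey — split on E -> B, C, giving {B, C, E} and {D, E}.
{B, C, E}: {C} determines {B, C} here but is not a superkey — split on C -> B, giving {B, C} and {C, E}.
{B, C} has no BCNF violation.
{C, E} has no BCNF violation.
{D, E} has no BCNF violation.

{A, D}; {B, C}; {C, E}; {D, E}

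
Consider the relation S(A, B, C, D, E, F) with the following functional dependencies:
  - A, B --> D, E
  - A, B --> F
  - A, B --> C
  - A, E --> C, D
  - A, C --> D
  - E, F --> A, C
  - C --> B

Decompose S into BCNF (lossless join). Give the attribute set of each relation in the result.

{A, C, D, E, F}; {B, C}

Candidate keys of the original relation: {A, B}, {A, C}, {A, E}, {E, F}.
Within {A, B, C, D, E, F}: {C}⁺ ∩ {A, B, C, D, E, F} = {B, C}, not the whole set, so C --> B violates BCNF; decompose into {B, C} and {A, C, D, E, F}.
{B, C} is in BCNF.
{A, C, D, E, F} is in BCNF.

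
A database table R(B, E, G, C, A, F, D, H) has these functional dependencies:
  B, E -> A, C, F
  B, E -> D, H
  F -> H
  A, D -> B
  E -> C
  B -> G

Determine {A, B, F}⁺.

{A, B, F, G, H}

Start with {A, B, F}.
F -> H applies; add {H} → now {A, B, F, H}.
B -> G applies; add {G} → now {A, B, F, G, H}.
No further FD applies.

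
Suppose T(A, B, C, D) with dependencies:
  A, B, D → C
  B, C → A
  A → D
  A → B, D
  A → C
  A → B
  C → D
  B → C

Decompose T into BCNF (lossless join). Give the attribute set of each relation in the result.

{A, B, C}; {C, D}

Candidate keys of the original relation: {A}, {B}.
Within {A, B, C, D}: {C}⁺ ∩ {A, B, C, D} = {C, D}, not the whole set, so C → D violates BCNF; decompose into {C, D} and {A, B, C}.
{C, D} has no BCNF violation.
{A, B, C} has no BCNF violation.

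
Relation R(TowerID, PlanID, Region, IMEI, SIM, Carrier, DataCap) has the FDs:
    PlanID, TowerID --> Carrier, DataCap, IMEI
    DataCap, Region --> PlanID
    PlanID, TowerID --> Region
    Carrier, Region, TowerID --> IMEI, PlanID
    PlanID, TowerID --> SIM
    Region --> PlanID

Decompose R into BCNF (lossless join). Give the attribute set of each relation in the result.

Candidate keys of the original relation: {PlanID, TowerID}, {Region, TowerID}.
{Carrier, DataCap, IMEI, PlanID, Region, SIM, TowerID}: {DataCap, Region} determines {DataCap, PlanID, Region} here but is not a superkey — split on DataCap, Region --> PlanID, giving {DataCap, PlanID, Region} and {Carrier, DataCap, IMEI, Region, SIM, TowerID}.
{DataCap, PlanID, Region}: {Region} determines {PlanID, Region} here but is not a superkey — split on Region --> PlanID, giving {PlanID, Region} and {DataCap, Region}.
{PlanID, Region}: every determinant is a superkey — BCNF.
{DataCap, Region}: every determinant is a superkey — BCNF.
{Carrier, DataCap, IMEI, Region, SIM, TowerID}: every determinant is a superkey — BCNF.

{Carrier, DataCap, IMEI, Region, SIM, TowerID}; {PlanID, Region}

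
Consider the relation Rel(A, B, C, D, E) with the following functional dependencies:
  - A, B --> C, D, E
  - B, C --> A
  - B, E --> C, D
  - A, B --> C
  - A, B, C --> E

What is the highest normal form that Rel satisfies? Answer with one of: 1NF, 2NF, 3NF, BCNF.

BCNF

Candidate keys: {A, B}, {B, C}, {B, E}. Prime attributes: {A, B, C, E}.
The left-hand side of every FD is a superkey, so BCNF is satisfied.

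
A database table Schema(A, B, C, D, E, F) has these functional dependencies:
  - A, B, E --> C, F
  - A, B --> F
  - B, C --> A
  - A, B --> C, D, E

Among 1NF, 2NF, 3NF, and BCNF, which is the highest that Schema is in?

BCNF

Candidate keys: {A, B}, {B, C}. Prime attributes: {A, B, C}.
Every FD has a superkey on the left, so the relation is in BCNF.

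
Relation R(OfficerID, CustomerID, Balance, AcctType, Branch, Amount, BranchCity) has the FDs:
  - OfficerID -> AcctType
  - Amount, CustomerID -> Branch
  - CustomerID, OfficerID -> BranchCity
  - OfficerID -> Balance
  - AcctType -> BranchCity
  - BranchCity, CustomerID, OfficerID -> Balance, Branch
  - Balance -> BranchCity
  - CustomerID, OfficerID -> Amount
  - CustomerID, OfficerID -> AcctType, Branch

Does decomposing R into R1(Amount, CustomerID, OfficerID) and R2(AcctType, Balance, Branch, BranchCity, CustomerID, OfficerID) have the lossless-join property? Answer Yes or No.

Yes

The shared attributes are {CustomerID, OfficerID} and {CustomerID, OfficerID}⁺ = {AcctType, Amount, Balance, Branch, BranchCity, CustomerID, OfficerID}.
R1 is contained in that closure, so R1 ∩ R2 -> R1 holds and the join is lossless.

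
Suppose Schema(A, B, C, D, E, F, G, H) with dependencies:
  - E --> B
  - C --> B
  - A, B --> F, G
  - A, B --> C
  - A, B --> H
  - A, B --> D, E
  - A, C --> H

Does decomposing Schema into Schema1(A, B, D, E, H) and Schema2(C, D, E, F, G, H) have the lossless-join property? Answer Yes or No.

Common attributes: {D, E, H}; their closure is {B, D, E, H}.
Schema1 ⊄ {B, D, E, H} and Schema2 ⊄ {B, D, E, H}, so the split is lossy.

No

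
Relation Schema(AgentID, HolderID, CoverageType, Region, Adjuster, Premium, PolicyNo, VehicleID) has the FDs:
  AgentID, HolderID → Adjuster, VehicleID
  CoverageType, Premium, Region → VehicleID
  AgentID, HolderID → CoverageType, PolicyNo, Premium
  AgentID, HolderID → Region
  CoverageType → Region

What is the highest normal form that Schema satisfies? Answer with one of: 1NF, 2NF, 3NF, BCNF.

2NF

Candidate key: {AgentID, HolderID}. Prime attributes: {AgentID, HolderID}.
For CoverageType, Premium, Region → VehicleID we have {CoverageType, Premium, Region}⁺ = {CoverageType, Premium, Region, VehicleID}; {CoverageType, Premium, Region} is not a superkey, so BCNF fails.
CoverageType, Premium, Region → VehicleID has non-prime {VehicleID} on the right and a non-superkey on the left, so 3NF fails.
No non-prime attribute depends on a proper subset of any candidate key, so 2NF holds.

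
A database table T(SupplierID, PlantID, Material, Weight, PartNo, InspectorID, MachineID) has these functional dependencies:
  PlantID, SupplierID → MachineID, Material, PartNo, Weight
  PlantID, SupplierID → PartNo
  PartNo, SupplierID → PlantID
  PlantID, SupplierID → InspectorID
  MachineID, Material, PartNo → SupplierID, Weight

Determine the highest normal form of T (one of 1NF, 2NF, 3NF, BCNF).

Candidate keys: {MachineID, Material, PartNo}, {PartNo, SupplierID}, {PlantID, SupplierID}. Prime attributes: {MachineID, Material, PartNo, PlantID, SupplierID}.
Every FD has a superkey on the left, so the relation is in BCNF.

BCNF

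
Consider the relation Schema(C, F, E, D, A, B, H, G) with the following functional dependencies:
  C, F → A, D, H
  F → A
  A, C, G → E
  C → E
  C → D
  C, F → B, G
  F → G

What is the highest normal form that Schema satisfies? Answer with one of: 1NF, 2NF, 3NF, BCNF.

Candidate key: {C, F}. Prime attributes: {C, F}.
For F → A we have {F}⁺ = {A, F, G}; {F} is not a superkey, so BCNF fails.
F → A has non-prime {A} on the right and a non-superkey on the left, so 3NF fails.
{C} is a proper subset of the key {C, F}, and {C}⁺ contains the non-prime attributes {D, E} — a partial dependency, so 2NF is violated.

1NF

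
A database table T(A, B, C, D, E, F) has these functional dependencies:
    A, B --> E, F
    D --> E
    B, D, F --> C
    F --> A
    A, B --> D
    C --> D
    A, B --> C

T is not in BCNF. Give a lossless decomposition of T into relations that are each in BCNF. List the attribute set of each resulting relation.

Candidate keys of the original relation: {A, B}, {B, F}.
{A, B, C, D, E, F}: {D} determines {D, E} here but is not a superkey — split on D --> E, giving {D, E} and {A, B, C, D, F}.
{D, E}: every determinant is a superkey — BCNF.
{A, B, C, D, F}: {F} determines {A, F} here but is not a superkey — split on F --> A, giving {A, F} and {B, C, D, F}.
{A, F}: every determinant is a superkey — BCNF.
{B, C, D, F}: {C} determines {C, D} here but is not a superkey — split on C --> D, giving {C, D} and {B, C, F}.
{C, D}: every determinant is a superkey — BCNF.
{B, C, F}: every determinant is a superkey — BCNF.

{A, F}; {B, C, F}; {C, D}; {D, E}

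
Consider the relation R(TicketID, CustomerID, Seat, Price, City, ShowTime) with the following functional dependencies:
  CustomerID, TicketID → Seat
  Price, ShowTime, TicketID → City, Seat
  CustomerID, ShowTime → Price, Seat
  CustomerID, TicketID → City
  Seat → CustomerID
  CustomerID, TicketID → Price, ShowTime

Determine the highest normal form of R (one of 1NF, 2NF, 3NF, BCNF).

Candidate keys: {CustomerID, TicketID}, {Price, ShowTime, TicketID}, {Seat, TicketID}. Prime attributes: {CustomerID, Price, Seat, ShowTime, TicketID}.
CustomerID, ShowTime → Price, Seat: {CustomerID, ShowTime}⁺ = {CustomerID, Price, Seat, ShowTime}, which is not all of the attributes, so the left side is not a superkey — BCNF is violated.
Its right-hand attributes {Price, Seat} are all prime, as are those of every other non-superkey FD — the relation is in 3NF.

3NF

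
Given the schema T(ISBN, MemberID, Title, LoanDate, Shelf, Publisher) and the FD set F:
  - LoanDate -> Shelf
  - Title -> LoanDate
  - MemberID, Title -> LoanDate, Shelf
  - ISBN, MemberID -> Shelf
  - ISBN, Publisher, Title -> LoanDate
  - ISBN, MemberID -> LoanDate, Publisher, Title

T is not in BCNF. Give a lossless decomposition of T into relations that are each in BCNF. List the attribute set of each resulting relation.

{ISBN, MemberID, Publisher, Title}; {LoanDate, Shelf}; {LoanDate, Title}

Candidate key of the original relation: {ISBN, MemberID}.
Within {ISBN, LoanDate, MemberID, Publisher, Shelf, Title}: {LoanDate}⁺ ∩ {ISBN, LoanDate, MemberID, Publisher, Shelf, Title} = {LoanDate, Shelf}, not the whole set, so LoanDate -> Shelf violates BCNF; decompose into {LoanDate, Shelf} and {ISBN, LoanDate, MemberID, Publisher, Title}.
{LoanDate, Shelf} is in BCNF.
Within {ISBN, LoanDate, MemberID, Publisher, Title}: {Title}⁺ ∩ {ISBN, LoanDate, MemberID, Publisher, Title} = {LoanDate, Title}, not the whole set, so Title -> LoanDate violates BCNF; decompose into {LoanDate, Title} and {ISBN, MemberID, Publisher, Title}.
{LoanDate, Title} is in BCNF.
{ISBN, MemberID, Publisher, Title} is in BCNF.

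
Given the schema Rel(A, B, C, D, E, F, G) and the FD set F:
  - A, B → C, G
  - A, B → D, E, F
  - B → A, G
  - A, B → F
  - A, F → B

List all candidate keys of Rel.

{A, F}, {B}

{B}⁺ = {A, B, C, D, E, F, G} — all of the relation — so {B} is a candidate key.
{A, F}⁺ = {A, B, C, D, E, F, G} — all of the relation — so {A, F} is a candidate key.
Any other superkey properly contains one of these, so there are no further candidate keys.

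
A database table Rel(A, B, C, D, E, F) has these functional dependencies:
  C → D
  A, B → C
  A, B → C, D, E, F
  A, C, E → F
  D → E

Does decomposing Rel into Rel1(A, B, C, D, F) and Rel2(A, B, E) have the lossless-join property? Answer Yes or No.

Yes

Rel1 ∩ Rel2 = {A, B}; its closure under F is {A, B, C, D, E, F}.
Rel1 is contained in that closure, so Rel1 ∩ Rel2 → Rel1 holds and the join is lossless.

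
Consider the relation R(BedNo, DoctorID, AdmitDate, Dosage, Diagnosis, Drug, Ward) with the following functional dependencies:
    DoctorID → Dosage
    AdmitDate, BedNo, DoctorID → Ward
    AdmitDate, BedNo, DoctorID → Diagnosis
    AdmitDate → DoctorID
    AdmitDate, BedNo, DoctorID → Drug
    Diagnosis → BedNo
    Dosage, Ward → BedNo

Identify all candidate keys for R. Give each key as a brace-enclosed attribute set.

No FD produces {AdmitDate}, so it must be in every candidate key.
{AdmitDate, BedNo}⁺ = {AdmitDate, BedNo, Diagnosis, DoctorID, Dosage, Drug, Ward}, which is every attribute, so {AdmitDate, BedNo} is a candidate key.
{AdmitDate, Diagnosis}⁺ = {AdmitDate, BedNo, Diagnosis, DoctorID, Dosage, Drug, Ward}, which is every attribute, so {AdmitDate, Diagnosis} is a candidate key.
{AdmitDate, Ward}⁺ = {AdmitDate, BedNo, Diagnosis, DoctorID, Dosage, Drug, Ward}, which is every attribute, so {AdmitDate, Ward} is a candidate key.
No proper subset of any of these is a key, and no other minimal superkey exists.

{AdmitDate, BedNo}, {AdmitDate, Diagnosis}, {AdmitDate, Ward}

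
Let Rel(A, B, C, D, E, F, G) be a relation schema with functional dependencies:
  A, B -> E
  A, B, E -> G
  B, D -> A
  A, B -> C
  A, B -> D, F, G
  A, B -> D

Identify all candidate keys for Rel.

{A, B}, {B, D}

No FD produces {B}, so it must be in every candidate key.
Closure of {A, B} is {A, B, C, D, E, F, G}, the whole schema; {A, B} is a candidate key.
Closure of {B, D} is {A, B, C, D, E, F, G}, the whole schema; {B, D} is a candidate key.
No proper subset of any of these is a key, and no other minimal superkey exists.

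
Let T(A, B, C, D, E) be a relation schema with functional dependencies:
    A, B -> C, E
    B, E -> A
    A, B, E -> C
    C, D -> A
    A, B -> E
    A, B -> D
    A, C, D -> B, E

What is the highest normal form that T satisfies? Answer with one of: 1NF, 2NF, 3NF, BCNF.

BCNF

Candidate keys: {A, B}, {B, E}, {C, D}. Prime attributes: {A, B, C, D, E}.
The left-hand side of every FD is a superkey, so BCNF is satisfied.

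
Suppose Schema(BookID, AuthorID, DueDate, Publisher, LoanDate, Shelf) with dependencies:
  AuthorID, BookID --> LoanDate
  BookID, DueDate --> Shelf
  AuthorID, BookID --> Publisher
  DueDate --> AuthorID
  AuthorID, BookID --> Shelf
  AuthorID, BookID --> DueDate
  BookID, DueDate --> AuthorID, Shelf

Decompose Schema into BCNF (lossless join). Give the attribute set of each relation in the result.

Candidate keys of the original relation: {AuthorID, BookID}, {BookID, DueDate}.
In {AuthorID, BookID, DueDate, LoanDate, Publisher, Shelf}, {DueDate} is not a superkey ({DueDate}⁺ restricted to this set is {AuthorID, DueDate}), so split on DueDate --> AuthorID into {AuthorID, DueDate} and {BookID, DueDate, LoanDate, Publisher, Shelf}.
{AuthorID, DueDate} is in BCNF.
{BookID, DueDate, LoanDate, Publisher, Shelf} is in BCNF.

{AuthorID, DueDate}; {BookID, DueDate, LoanDate, Publisher, Shelf}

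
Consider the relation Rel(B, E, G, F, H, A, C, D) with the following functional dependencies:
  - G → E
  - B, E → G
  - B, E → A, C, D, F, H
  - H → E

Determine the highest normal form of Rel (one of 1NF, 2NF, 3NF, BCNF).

Candidate keys: {B, E}, {B, G}, {B, H}. Prime attributes: {B, E, G, H}.
For G → E we have {G}⁺ = {E, G}; {G} is not a superkey, so BCNF fails.
Since {E} ⊆ prime attributes and every other non-superkey FD also has a prime right side, the schema is in 3NF.

3NF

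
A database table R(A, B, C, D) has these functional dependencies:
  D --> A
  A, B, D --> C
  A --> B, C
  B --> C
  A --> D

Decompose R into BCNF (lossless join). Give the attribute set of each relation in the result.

{A, B, D}; {B, C}

Candidate keys of the original relation: {A}, {D}.
Within {A, B, C, D}: {B}⁺ ∩ {A, B, C, D} = {B, C}, not the whole set, so B --> C violates BCNF; decompose into {B, C} and {A, B, D}.
{B, C} has no BCNF violation.
{A, B, D} has no BCNF violation.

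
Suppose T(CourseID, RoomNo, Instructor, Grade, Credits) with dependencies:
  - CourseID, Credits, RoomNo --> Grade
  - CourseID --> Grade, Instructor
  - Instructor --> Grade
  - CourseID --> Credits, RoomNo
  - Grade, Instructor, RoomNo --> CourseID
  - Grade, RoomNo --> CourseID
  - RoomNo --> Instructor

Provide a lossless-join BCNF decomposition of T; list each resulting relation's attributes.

Candidate keys of the original relation: {CourseID}, {RoomNo}.
Within {CourseID, Credits, Grade, Instructor, RoomNo}: {Instructor}⁺ ∩ {CourseID, Credits, Grade, Instructor, RoomNo} = {Grade, Instructor}, not the whole set, so Instructor --> Grade violates BCNF; decompose into {Grade, Instructor} and {CourseID, Credits, Instructor, RoomNo}.
{Grade, Instructor} has no BCNF violation.
{CourseID, Credits, Instructor, RoomNo} has no BCNF violation.

{CourseID, Credits, Instructor, RoomNo}; {Grade, Instructor}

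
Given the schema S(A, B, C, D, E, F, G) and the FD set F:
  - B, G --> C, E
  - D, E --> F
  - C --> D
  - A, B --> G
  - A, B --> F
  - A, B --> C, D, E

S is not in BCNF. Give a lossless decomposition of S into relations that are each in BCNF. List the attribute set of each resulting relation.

{A, B, G}; {B, C, E, G}; {C, D}; {D, E, F}

Candidate key of the original relation: {A, B}.
Within {A, B, C, D, E, F, G}: {B, G}⁺ ∩ {A, B, C, D, E, F, G} = {B, C, D, E, F, G}, not the whole set, so B, G --> C, D, E, F violates BCNF; decompose into {B, C, D, E, F, G} and {A, B, G}.
Within {B, C, D, E, F, G}: {D, E}⁺ ∩ {B, C, D, E, F, G} = {D, E, F}, not the whole set, so D, E --> F violates BCNF; decompose into {D, E, F} and {B, C, D, E, G}.
{D, E, F}: every determinant is a superkey — BCNF.
Within {B, C, D, E, G}: {C}⁺ ∩ {B, C, D, E, G} = {C, D}, not the whole set, so C --> D violates BCNF; decompose into {C, D} and {B, C, E, G}.
{C, D}: every determinant is a superkey — BCNF.
{B, C, E, G}: every determinant is a superkey — BCNF.
{A, B, G}: every determinant is a superkey — BCNF.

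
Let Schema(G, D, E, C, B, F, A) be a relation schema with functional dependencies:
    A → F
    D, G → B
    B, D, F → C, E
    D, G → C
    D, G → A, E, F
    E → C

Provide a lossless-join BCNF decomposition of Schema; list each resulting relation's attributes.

Candidate key of the original relation: {D, G}.
In {A, B, C, D, E, F, G}, {A} is not a superkey ({A}⁺ restricted to this set is {A, F}), so split on A → F into {A, F} and {A, B, C, D, E, G}.
{A, F} is in BCNF.
In {A, B, C, D, E, G}, {E} is not a superkey ({E}⁺ restricted to this set is {C, E}), so split on E → C into {C, E} and {A, B, D, E, G}.
{C, E} is in BCNF.
In {A, B, D, E, G}, {A, B, D} is not a superkey ({A, B, D}⁺ restricted to this set is {A, B, D, E}), so split on A, B, D → E into {A, B, D, E} and {A, B, D, G}.
{A, B, D, E} is in BCNF.
{A, B, D, G} is in BCNF.

{A, B, D, E}; {A, B, D, G}; {A, F}; {C, E}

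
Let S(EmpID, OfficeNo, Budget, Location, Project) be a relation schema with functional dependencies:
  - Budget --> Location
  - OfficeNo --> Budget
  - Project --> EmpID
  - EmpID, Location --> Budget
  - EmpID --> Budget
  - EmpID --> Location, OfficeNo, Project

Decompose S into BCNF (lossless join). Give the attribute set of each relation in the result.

{Budget, Location}; {Budget, OfficeNo}; {EmpID, OfficeNo, Project}

Candidate keys of the original relation: {EmpID}, {Project}.
In {Budget, EmpID, Location, OfficeNo, Project}, {Budget} is not a superkey ({Budget}⁺ restricted to this set is {Budget, Location}), so split on Budget --> Location into {Budget, Location} and {Budget, EmpID, OfficeNo, Project}.
{Budget, Location} has no BCNF violation.
In {Budget, EmpID, OfficeNo, Project}, {OfficeNo} is not a superkey ({OfficeNo}⁺ restricted to this set is {Budget, OfficeNo}), so split on OfficeNo --> Budget into {Budget, OfficeNo} and {EmpID, OfficeNo, Project}.
{Budget, OfficeNo} has no BCNF violation.
{EmpID, OfficeNo, Project} has no BCNF violation.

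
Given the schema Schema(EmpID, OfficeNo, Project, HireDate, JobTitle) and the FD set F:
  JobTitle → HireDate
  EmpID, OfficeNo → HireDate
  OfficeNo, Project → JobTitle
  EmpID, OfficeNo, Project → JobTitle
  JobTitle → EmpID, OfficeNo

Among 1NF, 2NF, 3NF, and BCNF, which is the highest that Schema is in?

Candidate keys: {JobTitle, Project}, {OfficeNo, Project}. Prime attributes: {JobTitle, OfficeNo, Project}.
JobTitle → HireDate: {JobTitle}⁺ = {EmpID, HireDate, JobTitle, OfficeNo}, which is not all of the attributes, so the left side is not a superkey — BCNF is violated.
Because {HireDate} is non-prime and the left side of JobTitle → HireDate is not a superkey, the relation is not in 3NF.
Since {JobTitle} ⊂ {JobTitle, Project} and {JobTitle}⁺ ⊇ {EmpID, HireDate} with {EmpID, HireDate} non-prime, there is a partial dependency; 2NF fails.

1NF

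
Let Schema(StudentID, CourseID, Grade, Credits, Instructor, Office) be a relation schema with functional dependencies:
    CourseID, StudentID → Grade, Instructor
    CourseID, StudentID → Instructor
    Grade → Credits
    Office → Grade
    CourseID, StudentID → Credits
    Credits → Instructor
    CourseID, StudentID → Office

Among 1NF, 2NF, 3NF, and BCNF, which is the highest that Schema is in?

Candidate key: {CourseID, StudentID}. Prime attributes: {CourseID, StudentID}.
Grade → Credits breaks BCNF: {Grade}⁺ = {Credits, Grade, Instructor}, so {Grade} is not a superkey.
Because {Credits} is non-prime and the left side of Grade → Credits is not a superkey, the relation is not in 3NF.
No non-prime attribute depends on a proper subset of any candidate key, so 2NF holds.

2NF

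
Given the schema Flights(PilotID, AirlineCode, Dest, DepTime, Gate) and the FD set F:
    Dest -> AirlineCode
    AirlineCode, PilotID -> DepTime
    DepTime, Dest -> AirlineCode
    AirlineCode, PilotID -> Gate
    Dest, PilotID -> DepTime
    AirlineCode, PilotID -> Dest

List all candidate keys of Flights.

{AirlineCode, PilotID}, {Dest, PilotID}

Attributes never on any right-hand side: {PilotID} — every candidate key must contain it.
{AirlineCode, PilotID}⁺ = {AirlineCode, DepTime, Dest, Gate, PilotID} — all of the relation — so {AirlineCode, PilotID} is a candidate key.
{Dest, PilotID}⁺ = {AirlineCode, DepTime, Dest, Gate, PilotID} — all of the relation — so {Dest, PilotID} is a candidate key.
No proper subset of any of these is a key, and no other minimal superkey exists.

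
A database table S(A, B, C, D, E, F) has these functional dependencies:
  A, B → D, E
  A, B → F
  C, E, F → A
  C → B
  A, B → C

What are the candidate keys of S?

{A, B} is a candidate key since {A, B}⁺ = {A, B, C, D, E, F} covers every attribute.
{A, C} is a candidate key since {A, C}⁺ = {A, B, C, D, E, F} covers every attribute.
{C, E, F} is a candidate key since {C, E, F}⁺ = {A, B, C, D, E, F} covers every attribute.
These are minimal and exhaustive — every other superkey contains one of them.

{A, B}, {A, C}, {C, E, F}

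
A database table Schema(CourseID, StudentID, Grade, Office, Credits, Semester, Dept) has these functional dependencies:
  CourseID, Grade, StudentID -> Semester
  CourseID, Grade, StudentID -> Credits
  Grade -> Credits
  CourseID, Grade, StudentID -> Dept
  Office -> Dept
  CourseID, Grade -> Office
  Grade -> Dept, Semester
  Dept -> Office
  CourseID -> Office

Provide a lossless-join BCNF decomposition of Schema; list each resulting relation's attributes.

{CourseID, Grade, StudentID}; {Credits, Grade, Office, Semester}; {Dept, Office}

Candidate key of the original relation: {CourseID, Grade, StudentID}.
In {CourseID, Credits, Dept, Grade, Office, Semester, StudentID}, {Grade} is not a superkey ({Grade}⁺ restricted to this set is {Credits, Dept, Grade, Office, Semester}), so split on Grade -> Credits, Dept, Office, Semester into {Credits, Dept, Grade, Office, Semester} and {CourseID, Grade, StudentID}.
In {Credits, Dept, Grade, Office, Semester}, {Office} is not a superkey ({Office}⁺ restricted to this set is {Dept, Office}), so split on Office -> Dept into {Dept, Office} and {Credits, Grade, Office, Semester}.
{Dept, Office} is in BCNF.
{Credits, Grade, Office, Semester} is in BCNF.
{CourseID, Grade, StudentID} is in BCNF.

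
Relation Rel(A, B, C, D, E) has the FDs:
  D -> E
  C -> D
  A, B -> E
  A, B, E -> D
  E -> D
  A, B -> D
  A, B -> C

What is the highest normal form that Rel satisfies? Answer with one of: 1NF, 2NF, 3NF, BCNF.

2NF

Candidate key: {A, B}. Prime attributes: {A, B}.
D -> E: {D}⁺ = {D, E}, which is not all of the attributes, so the left side is not a superkey — BCNF is violated.
D -> E has non-prime {E} on the right and a non-superkey on the left, so 3NF fails.
No non-prime attribute depends on a proper subset of any candidate key, so 2NF holds.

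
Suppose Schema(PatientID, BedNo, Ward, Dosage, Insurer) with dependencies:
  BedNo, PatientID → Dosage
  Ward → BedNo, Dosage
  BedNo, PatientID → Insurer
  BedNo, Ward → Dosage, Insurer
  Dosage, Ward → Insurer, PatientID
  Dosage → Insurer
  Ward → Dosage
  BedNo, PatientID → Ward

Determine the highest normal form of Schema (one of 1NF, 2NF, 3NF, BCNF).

Candidate keys: {BedNo, PatientID}, {Ward}. Prime attributes: {BedNo, PatientID, Ward}.
Dosage → Insurer breaks BCNF: {Dosage}⁺ = {Dosage, Insurer}, so {Dosage} is not a superkey.
Dosage → Insurer determines the non-prime attribute {Insurer} from a non-superkey — 3NF is violated.
No proper subset of a key has a non-prime attribute in its closure, so there is no partial dependency; 2NF holds.

2NF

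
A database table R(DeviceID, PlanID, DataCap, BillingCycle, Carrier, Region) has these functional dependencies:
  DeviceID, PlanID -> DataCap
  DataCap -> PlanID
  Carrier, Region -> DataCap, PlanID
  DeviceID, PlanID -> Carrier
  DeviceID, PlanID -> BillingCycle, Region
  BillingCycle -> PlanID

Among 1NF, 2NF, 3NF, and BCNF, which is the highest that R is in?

3NF

Candidate keys: {BillingCycle, DeviceID}, {Carrier, DeviceID, Region}, {DataCap, DeviceID}, {DeviceID, PlanID}. Prime attributes: {BillingCycle, Carrier, DataCap, DeviceID, PlanID, Region}.
For DataCap -> PlanID we have {DataCap}⁺ = {DataCap, PlanID}; {DataCap} is not a superkey, so BCNF fails.
But every attribute on its right side ({PlanID}) is prime, and the same holds for every other non-superkey FD, so 3NF still holds.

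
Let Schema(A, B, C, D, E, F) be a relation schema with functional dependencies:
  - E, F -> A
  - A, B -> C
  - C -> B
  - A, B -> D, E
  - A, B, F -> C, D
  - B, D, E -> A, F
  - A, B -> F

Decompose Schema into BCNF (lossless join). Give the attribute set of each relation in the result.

{A, E, F}; {B, C}; {C, D, E, F}

Candidate keys of the original relation: {A, B}, {A, C}, {B, D, E}, {B, E, F}, {C, D, E}, {C, E, F}.
In {A, B, C, D, E, F}, {E, F} is not a superkey ({E, F}⁺ restricted to this set is {A, E, F}), so split on E, F -> A into {A, E, F} and {B, C, D, E, F}.
{A, E, F}: every determinant is a superkey — BCNF.
In {B, C, D, E, F}, {C} is not a superkey ({C}⁺ restricted to this set is {B, C}), so split on C -> B into {B, C} and {C, D, E, F}.
{B, C}: every determinant is a superkey — BCNF.
{C, D, E, F}: every determinant is a superkey — BCNF.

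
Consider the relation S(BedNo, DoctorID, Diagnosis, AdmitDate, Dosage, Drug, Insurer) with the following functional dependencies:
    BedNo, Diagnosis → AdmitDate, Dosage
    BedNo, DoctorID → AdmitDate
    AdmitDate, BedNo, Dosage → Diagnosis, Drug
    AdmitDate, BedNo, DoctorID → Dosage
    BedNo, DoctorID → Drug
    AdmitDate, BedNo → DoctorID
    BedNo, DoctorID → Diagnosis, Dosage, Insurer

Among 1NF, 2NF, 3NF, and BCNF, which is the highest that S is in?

Candidate keys: {AdmitDate, BedNo}, {BedNo, Diagnosis}, {BedNo, DoctorID}. Prime attributes: {AdmitDate, BedNo, Diagnosis, DoctorID}.
Each dependency's left side is a superkey — BCNF holds.

BCNF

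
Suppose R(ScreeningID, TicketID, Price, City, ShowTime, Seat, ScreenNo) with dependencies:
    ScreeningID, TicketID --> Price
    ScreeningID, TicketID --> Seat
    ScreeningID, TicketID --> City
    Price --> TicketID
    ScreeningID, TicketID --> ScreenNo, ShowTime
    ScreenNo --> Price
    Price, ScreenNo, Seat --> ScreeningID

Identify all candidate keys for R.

{Price, ScreeningID}, {ScreenNo, ScreeningID}, {ScreenNo, Seat}, {ScreeningID, TicketID}

{Price, ScreeningID}⁺ = {City, Price, ScreenNo, ScreeningID, Seat, ShowTime, TicketID}, which is every attribute, so {Price, ScreeningID} is a candidate key.
{ScreenNo, ScreeningID}⁺ = {City, Price, ScreenNo, ScreeningID, Seat, ShowTime, TicketID}, which is every attribute, so {ScreenNo, ScreeningID} is a candidate key.
{ScreenNo, Seat}⁺ = {City, Price, ScreenNo, ScreeningID, Seat, ShowTime, TicketID}, which is every attribute, so {ScreenNo, Seat} is a candidate key.
{ScreeningID, TicketID}⁺ = {City, Price, ScreenNo, ScreeningID, Seat, ShowTime, TicketID}, which is every attribute, so {ScreeningID, TicketID} is a candidate key.
These are minimal and exhaustive — every other superkey contains one of them.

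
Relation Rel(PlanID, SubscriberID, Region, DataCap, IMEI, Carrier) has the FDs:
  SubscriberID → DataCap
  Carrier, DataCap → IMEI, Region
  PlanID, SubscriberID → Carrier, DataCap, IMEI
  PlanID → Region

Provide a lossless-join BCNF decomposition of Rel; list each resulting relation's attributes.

Candidate key of the original relation: {PlanID, SubscriberID}.
In {Carrier, DataCap, IMEI, PlanID, Region, SubscriberID}, {SubscriberID} is not a superkey ({SubscriberID}⁺ restricted to this set is {DataCap, SubscriberID}), so split on SubscriberID → DataCap into {DataCap, SubscriberID} and {Carrier, IMEI, PlanID, Region, SubscriberID}.
{DataCap, SubscriberID} is in BCNF.
In {Carrier, IMEI, PlanID, Region, SubscriberID}, {PlanID} is not a superkey ({PlanID}⁺ restricted to this set is {PlanID, Region}), so split on PlanID → Region into {PlanID, Region} and {Carrier, IMEI, PlanID, SubscriberID}.
{PlanID, Region} is in BCNF.
In {Carrier, IMEI, PlanID, SubscriberID}, {Carrier, SubscriberID} is not a superkey ({Carrier, SubscriberID}⁺ restricted to this set is {Carrier, IMEI, SubscriberID}), so split on Carrier, SubscriberID → IMEI into {Carrier, IMEI, SubscriberID} and {Carrier, PlanID, SubscriberID}.
{Carrier, IMEI, SubscriberID} is in BCNF.
{Carrier, PlanID, SubscriberID} is in BCNF.

{Carrier, IMEI, SubscriberID}; {Carrier, PlanID, SubscriberID}; {DataCap, SubscriberID}; {PlanID, Region}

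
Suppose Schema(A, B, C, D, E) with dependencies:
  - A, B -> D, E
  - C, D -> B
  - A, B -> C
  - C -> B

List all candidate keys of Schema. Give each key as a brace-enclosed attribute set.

Attributes never on any right-hand side: {A} — every candidate key must contain it.
{A, B}⁺ = {A, B, C, D, E} — all of the relation — so {A, B} is a candidate key.
{A, C}⁺ = {A, B, C, D, E} — all of the relation — so {A, C} is a candidate key.
These are minimal and exhaustive — every other superkey contains one of them.

{A, B}, {A, C}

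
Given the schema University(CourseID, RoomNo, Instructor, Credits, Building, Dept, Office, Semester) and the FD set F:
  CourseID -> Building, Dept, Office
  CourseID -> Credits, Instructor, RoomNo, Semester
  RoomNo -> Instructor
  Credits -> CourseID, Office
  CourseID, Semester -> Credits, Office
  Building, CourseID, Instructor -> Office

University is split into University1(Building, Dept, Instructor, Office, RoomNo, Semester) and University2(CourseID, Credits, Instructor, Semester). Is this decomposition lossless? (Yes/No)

No

The shared attributes are {Instructor, Semester} and {Instructor, Semester}⁺ = {Instructor, Semester}.
Neither University1 nor University2 is contained in that closure, so the decomposition is lossy.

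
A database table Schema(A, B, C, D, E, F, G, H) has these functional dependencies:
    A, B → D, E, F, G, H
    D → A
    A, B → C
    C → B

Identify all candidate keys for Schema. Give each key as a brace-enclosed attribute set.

{A, B}, {A, C}, {B, D}, {C, D}

Closure of {A, B} is {A, B, C, D, E, F, G, H}, the whole schema; {A, B} is a candidate key.
Closure of {A, C} is {A, B, C, D, E, F, G, H}, the whole schema; {A, C} is a candidate key.
Closure of {B, D} is {A, B, C, D, E, F, G, H}, the whole schema; {B, D} is a candidate key.
Closure of {C, D} is {A, B, C, D, E, F, G, H}, the whole schema; {C, D} is a candidate key.
Any other superkey properly contains one of these, so there are no further candidate keys.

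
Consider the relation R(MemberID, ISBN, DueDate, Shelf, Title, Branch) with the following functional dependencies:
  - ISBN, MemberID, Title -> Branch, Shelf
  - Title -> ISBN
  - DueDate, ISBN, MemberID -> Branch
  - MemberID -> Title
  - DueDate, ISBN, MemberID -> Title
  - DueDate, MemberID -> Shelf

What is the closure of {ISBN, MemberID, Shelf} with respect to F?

Start with {ISBN, MemberID, Shelf}.
MemberID -> Title applies; add {Title} → now {ISBN, MemberID, Shelf, Title}.
ISBN, MemberID, Title -> Branch, Shelf applies; add {Branch} → now {Branch, ISBN, MemberID, Shelf, Title}.
No further FD applies.

{Branch, ISBN, MemberID, Shelf, Title}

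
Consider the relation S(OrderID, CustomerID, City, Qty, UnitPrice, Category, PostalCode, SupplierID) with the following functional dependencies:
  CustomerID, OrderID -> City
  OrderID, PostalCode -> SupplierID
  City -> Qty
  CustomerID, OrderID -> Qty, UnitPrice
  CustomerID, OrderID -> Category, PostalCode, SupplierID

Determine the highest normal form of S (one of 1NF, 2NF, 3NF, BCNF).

Candidate key: {CustomerID, OrderID}. Prime attributes: {CustomerID, OrderID}.
OrderID, PostalCode -> SupplierID breaks BCNF: {OrderID, PostalCode}⁺ = {OrderID, PostalCode, SupplierID}, so {OrderID, PostalCode} is not a superkey.
Because {SupplierID} is non-prime and the left side of OrderID, PostalCode -> SupplierID is not a superkey, the relation is not in 3NF.
No non-prime attribute depends on a proper subset of any candidate key, so 2NF holds.

2NF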